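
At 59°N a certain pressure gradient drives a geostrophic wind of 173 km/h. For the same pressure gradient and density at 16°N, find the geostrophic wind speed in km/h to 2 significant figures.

540 km/h

With the same pressure gradient and density, V_g ∝ 1/f ∝ 1/sin φ.
V₂ = V₁ · sin φ₁ / sin φ₂ = 173 × sin 59° / sin 16°
V₂ = 173 × 0.8572/0.2756 = 540 km/h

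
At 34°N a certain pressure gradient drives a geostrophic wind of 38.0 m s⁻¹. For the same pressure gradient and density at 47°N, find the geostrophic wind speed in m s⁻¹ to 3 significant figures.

With the same pressure gradient and density, V_g ∝ 1/f ∝ 1/sin φ.
V₂ = V₁ · sin φ₁ / sin φ₂ = 38.0 × sin 34° / sin 47°
V₂ = 38.0 × 0.5592/0.7314 = 29.1 m s⁻¹

29.1 m s⁻¹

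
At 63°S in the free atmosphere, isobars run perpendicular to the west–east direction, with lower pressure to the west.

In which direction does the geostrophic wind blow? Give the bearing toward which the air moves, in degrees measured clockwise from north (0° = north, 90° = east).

The pressure-gradient force points toward the west (bearing 270°).
Geostrophic balance: in the Southern Hemisphere the Coriolis force deflects motion to the left, so the geostrophic wind blows 90° to the left of the pressure-gradient force (low pressure on the right).
Rotating 270° by 90° counterclockwise gives 180° — the wind blows toward the south.

180°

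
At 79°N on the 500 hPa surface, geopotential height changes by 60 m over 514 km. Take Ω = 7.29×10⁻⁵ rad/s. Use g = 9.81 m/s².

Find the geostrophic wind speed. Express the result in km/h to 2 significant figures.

29 km/h

Coriolis parameter at 79°N:
f = 2Ω sin φ = 2 × 7.29×10⁻⁵ × sin 79° = 1.43×10⁻⁴ s⁻¹
Height gradient: |∂Z/∂n| = 60 m / 514000 m = 1.17×10⁻⁴
On a pressure surface, geostrophic balance gives V_g = (g/f)|∂Z/∂n|:
V_g = 9.81 × 1.17×10⁻⁴ / 1.43×10⁻⁴ = 8.00 m/s
Converting: 8.00 m/s × 3.6 = 29 km/h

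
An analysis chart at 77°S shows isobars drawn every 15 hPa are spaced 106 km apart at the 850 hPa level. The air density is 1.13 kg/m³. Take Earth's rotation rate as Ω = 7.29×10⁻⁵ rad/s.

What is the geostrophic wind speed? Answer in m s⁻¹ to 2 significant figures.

Coriolis parameter at 77°S:
f = 2Ω sin φ = 2 × 7.29×10⁻⁵ × sin 77° = 1.42×10⁻⁴ s⁻¹
Pressure gradient: |∂P/∂n| = 1500 Pa / 106000 m = 1.42×10⁻² Pa/m
Geostrophic balance (pressure-gradient force = Coriolis force):
V_g = (1/(fρ)) |∂P/∂n| = 1.42×10⁻² / (1.42×10⁻⁴ × 1.13) = 88.2 m/s

88 m s⁻¹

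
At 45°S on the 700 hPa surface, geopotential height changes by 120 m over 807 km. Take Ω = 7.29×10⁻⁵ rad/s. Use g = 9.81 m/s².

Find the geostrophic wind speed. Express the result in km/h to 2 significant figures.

51 km/h

Coriolis parameter at 45°S:
f = 2Ω sin φ = 2 × 7.29×10⁻⁵ × sin 45° = 1.03×10⁻⁴ s⁻¹
Height gradient: |∂Z/∂n| = 120 m / 807000 m = 1.49×10⁻⁴
On a pressure surface, geostrophic balance gives V_g = (g/f)|∂Z/∂n|:
V_g = 9.81 × 1.49×10⁻⁴ / 1.03×10⁻⁴ = 14.1 m/s
Converting: 14.1 m/s × 3.6 = 51 km/h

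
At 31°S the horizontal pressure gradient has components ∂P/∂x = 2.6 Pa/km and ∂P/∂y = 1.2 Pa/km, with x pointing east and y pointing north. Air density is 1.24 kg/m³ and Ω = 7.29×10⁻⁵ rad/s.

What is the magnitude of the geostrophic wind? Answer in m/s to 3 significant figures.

30.8 m/s

Coriolis parameter at 31°S:
f = 2Ω sin φ = 2 × 7.29×10⁻⁵ × sin 31° = 7.51×10⁻⁵ s⁻¹
In the Southern Hemisphere f is negative: f = −7.51×10⁻⁵ s⁻¹.
Component geostrophic relations (x east, y north):
u_g = −(1/(fρ)) ∂P/∂y,  v_g = (1/(fρ)) ∂P/∂x
u_g = −(1.2×10⁻³)/(−7.51×10⁻⁵ × 1.24) = 12.9 m/s;  v_g = (2.6×10⁻³)/(−7.51×10⁻⁵ × 1.24) = −27.9 m/s
|V_g| = √(u_g² + v_g²) = 30.8 m/s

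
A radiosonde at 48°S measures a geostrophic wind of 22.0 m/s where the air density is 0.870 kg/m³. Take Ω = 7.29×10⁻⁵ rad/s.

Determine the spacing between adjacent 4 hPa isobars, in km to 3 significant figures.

Coriolis parameter at 48°S:
f = 2Ω sin φ = 2 × 7.29×10⁻⁵ × sin 48° = 1.08×10⁻⁴ s⁻¹
Geostrophic balance rearranged: |∂P/∂n| = f ρ V_g
|∂P/∂n| = 1.08×10⁻⁴ × 0.870 × 22.0 = 2.07×10⁻³ Pa/m
Isobar spacing: Δn = ΔP/|∂P/∂n| = 400 Pa / 2.07×10⁻³ Pa/m = 192880 m ≈ 193 km

193 km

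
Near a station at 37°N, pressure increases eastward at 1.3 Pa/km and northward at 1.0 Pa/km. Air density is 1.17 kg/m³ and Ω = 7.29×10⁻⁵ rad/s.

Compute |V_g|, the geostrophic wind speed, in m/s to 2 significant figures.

16 m/s

Coriolis parameter at 37°N:
f = 2Ω sin φ = 2 × 7.29×10⁻⁵ × sin 37° = 8.77×10⁻⁵ s⁻¹
Component geostrophic relations (x east, y north):
u_g = −(1/(fρ)) ∂P/∂y,  v_g = (1/(fρ)) ∂P/∂x
u_g = −(1.0×10⁻³)/(8.77×10⁻⁵ × 1.17) = −9.74 m/s;  v_g = (1.3×10⁻³)/(8.77×10⁻⁵ × 1.17) = 12.7 m/s
|V_g| = √(u_g² + v_g²) = 16.0 m/s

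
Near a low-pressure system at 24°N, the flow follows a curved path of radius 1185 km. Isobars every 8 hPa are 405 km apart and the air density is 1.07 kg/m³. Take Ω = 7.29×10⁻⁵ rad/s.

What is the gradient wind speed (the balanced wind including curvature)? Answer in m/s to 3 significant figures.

Coriolis parameter at 24°N:
f = 2Ω sin φ = 2 × 7.29×10⁻⁵ × sin 24° = 5.93×10⁻⁵ s⁻¹
Pressure gradient: |∂P/∂n| = 800 Pa / 405000 m = 1.98×10⁻³ Pa/m
Geostrophic speed: V_g = |∂P/∂n|/(fρ) = 1.98×10⁻³/(5.93×10⁻⁵ × 1.07) = 31.1 m/s
Around a low, centrifugal force acts outward with Coriolis, so pressure-gradient force balances both:
(1/ρ)|∂P/∂n| = fV + V²/R  →  V² + fR·V − fR·V_g = 0
With fR = 5.93×10⁻⁵ × 1185×10³ m = 70.3 m/s:
V = [−fR + √((fR)² + 4 fR V_g)]/2 = [−70.3 + √(70.3² + 4×70.3×31.1)]/2 = 23.4 m/s
Subgeostrophic (V < V_g = 31.1 m/s), as expected around a low.

23.4 m/s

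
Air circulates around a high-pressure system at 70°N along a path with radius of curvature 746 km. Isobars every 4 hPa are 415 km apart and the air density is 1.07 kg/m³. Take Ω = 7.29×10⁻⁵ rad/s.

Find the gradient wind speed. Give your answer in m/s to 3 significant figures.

Coriolis parameter at 70°N:
f = 2Ω sin φ = 2 × 7.29×10⁻⁵ × sin 70° = 1.37×10⁻⁴ s⁻¹
Pressure gradient: |∂P/∂n| = 400 Pa / 415000 m = 9.64×10⁻⁴ Pa/m
Geostrophic speed: V_g = |∂P/∂n|/(fρ) = 9.64×10⁻⁴/(1.37×10⁻⁴ × 1.07) = 6.57 m/s
Around a high, pressure-gradient force acts outward with centrifugal, so Coriolis balances both:
fV = (1/ρ)|∂P/∂n| + V²/R  →  V² − fR·V + fR·V_g = 0
With fR = 1.37×10⁻⁴ × 746×10³ m = 102 m/s:
V = [fR − √((fR)² − 4 fR V_g)]/2 = [102 − √(102² − 4×102×6.57)]/2 = 7.06 m/s
Supergeostrophic (V > V_g = 6.57 m/s), as expected around a high.

7.06 m/s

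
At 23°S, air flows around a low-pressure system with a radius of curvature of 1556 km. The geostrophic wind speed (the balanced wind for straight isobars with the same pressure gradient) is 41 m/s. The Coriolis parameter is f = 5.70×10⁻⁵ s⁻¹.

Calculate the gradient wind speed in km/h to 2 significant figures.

110 km/h

Around a low, centrifugal force acts outward with Coriolis, so pressure-gradient force balances both:
(1/ρ)|∂P/∂n| = fV + V²/R  →  V² + fR·V − fR·V_g = 0
With fR = 5.70×10⁻⁵ × 1556×10³ m = 88.7 m/s:
V = [−fR + √((fR)² + 4 fR V_g)]/2 = [−88.7 + √(88.7² + 4×88.7×41)]/2 = 30.5 m/s
Subgeostrophic (V < V_g = 41 m/s), as expected around a low.
Converting: 30.5 m/s × 3.6 = 110 km/h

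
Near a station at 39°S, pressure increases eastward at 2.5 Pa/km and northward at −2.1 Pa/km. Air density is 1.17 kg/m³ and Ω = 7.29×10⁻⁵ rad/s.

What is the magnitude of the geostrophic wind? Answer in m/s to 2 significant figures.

Coriolis parameter at 39°S:
f = 2Ω sin φ = 2 × 7.29×10⁻⁵ × sin 39° = 9.18×10⁻⁵ s⁻¹
In the Southern Hemisphere f is negative: f = −9.18×10⁻⁵ s⁻¹.
Component geostrophic relations (x east, y north):
u_g = −(1/(fρ)) ∂P/∂y,  v_g = (1/(fρ)) ∂P/∂x
u_g = −(−2.1×10⁻³)/(−9.18×10⁻⁵ × 1.17) = −19.6 m/s;  v_g = (2.5×10⁻³)/(−9.18×10⁻⁵ × 1.17) = −23.3 m/s
|V_g| = √(u_g² + v_g²) = 30.4 m/s

30 m/s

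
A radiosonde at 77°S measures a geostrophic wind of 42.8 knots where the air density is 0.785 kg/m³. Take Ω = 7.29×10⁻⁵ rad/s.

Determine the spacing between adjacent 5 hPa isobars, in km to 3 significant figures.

Coriolis parameter at 77°S:
f = 2Ω sin φ = 2 × 7.29×10⁻⁵ × sin 77° = 1.42×10⁻⁴ s⁻¹
Wind speed in SI: 42.8 knots = 22.0 m/s
Geostrophic balance rearranged: |∂P/∂n| = f ρ V_g
|∂P/∂n| = 1.42×10⁻⁴ × 0.785 × 22.0 = 2.46×10⁻³ Pa/m
Isobar spacing: Δn = ΔP/|∂P/∂n| = 500 Pa / 2.46×10⁻³ Pa/m = 203628 m ≈ 204 km

204 km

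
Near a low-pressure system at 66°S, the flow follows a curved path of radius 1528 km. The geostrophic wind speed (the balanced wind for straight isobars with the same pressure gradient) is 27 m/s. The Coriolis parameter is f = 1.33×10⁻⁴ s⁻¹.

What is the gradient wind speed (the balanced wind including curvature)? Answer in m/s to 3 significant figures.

24.1 m/s

Around a low, centrifugal force acts outward with Coriolis, so pressure-gradient force balances both:
(1/ρ)|∂P/∂n| = fV + V²/R  →  V² + fR·V − fR·V_g = 0
With fR = 1.33×10⁻⁴ × 1528×10³ m = 203 m/s:
V = [−fR + √((fR)² + 4 fR V_g)]/2 = [−203 + √(203² + 4×203×27)]/2 = 24.1 m/s
Subgeostrophic (V < V_g = 27 m/s), as expected around a low.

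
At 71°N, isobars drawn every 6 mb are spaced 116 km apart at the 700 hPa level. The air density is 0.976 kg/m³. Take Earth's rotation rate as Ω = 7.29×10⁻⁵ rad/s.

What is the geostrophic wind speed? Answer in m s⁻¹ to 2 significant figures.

Coriolis parameter at 71°N:
f = 2Ω sin φ = 2 × 7.29×10⁻⁵ × sin 71° = 1.38×10⁻⁴ s⁻¹
Pressure gradient: |∂P/∂n| = 600 Pa / 116000 m = 5.17×10⁻³ Pa/m
Geostrophic balance (pressure-gradient force = Coriolis force):
V_g = (1/(fρ)) |∂P/∂n| = 5.17×10⁻³ / (1.38×10⁻⁴ × 0.976) = 38.4 m/s

38 m s⁻¹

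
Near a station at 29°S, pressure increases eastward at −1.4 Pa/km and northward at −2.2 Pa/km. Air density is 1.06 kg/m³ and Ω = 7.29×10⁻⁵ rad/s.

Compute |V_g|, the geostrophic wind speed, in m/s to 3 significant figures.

34.8 m/s

Coriolis parameter at 29°S:
f = 2Ω sin φ = 2 × 7.29×10⁻⁵ × sin 29° = 7.07×10⁻⁵ s⁻¹
In the Southern Hemisphere f is negative: f = −7.07×10⁻⁵ s⁻¹.
Component geostrophic relations (x east, y north):
u_g = −(1/(fρ)) ∂P/∂y,  v_g = (1/(fρ)) ∂P/∂x
u_g = −(−2.2×10⁻³)/(−7.07×10⁻⁵ × 1.06) = −29.4 m/s;  v_g = (−1.4×10⁻³)/(−7.07×10⁻⁵ × 1.06) = 18.7 m/s
|V_g| = √(u_g² + v_g²) = 34.8 m/s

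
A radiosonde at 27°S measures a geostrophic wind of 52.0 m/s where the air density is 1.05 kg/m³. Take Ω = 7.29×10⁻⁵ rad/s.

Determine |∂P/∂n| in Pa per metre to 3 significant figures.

Coriolis parameter at 27°S:
f = 2Ω sin φ = 2 × 7.29×10⁻⁵ × sin 27° = 6.62×10⁻⁵ s⁻¹
Geostrophic balance rearranged: |∂P/∂n| = f ρ V_g
|∂P/∂n| = 6.62×10⁻⁵ × 1.05 × 52.0 = 3.61×10⁻³ Pa/m

3.61×10⁻³ Pa/m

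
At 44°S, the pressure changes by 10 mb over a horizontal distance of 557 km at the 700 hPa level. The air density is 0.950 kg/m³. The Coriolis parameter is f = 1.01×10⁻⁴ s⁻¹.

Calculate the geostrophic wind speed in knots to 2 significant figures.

36 knots

Pressure gradient: |∂P/∂n| = 1000 Pa / 557000 m = 1.80×10⁻³ Pa/m
Geostrophic balance (pressure-gradient force = Coriolis force):
V_g = (1/(fρ)) |∂P/∂n| = 1.80×10⁻³ / (1.01×10⁻⁴ × 0.950) = 18.7 m/s
Converting: 18.7 m/s × 1.944 = 36 knots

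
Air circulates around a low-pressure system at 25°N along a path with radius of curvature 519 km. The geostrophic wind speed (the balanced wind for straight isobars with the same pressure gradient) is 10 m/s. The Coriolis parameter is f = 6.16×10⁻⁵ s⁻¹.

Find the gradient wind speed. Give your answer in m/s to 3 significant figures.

8.00 m/s

Around a low, centrifugal force acts outward with Coriolis, so pressure-gradient force balances both:
(1/ρ)|∂P/∂n| = fV + V²/R  →  V² + fR·V − fR·V_g = 0
With fR = 6.16×10⁻⁵ × 519×10³ m = 32.0 m/s:
V = [−fR + √((fR)² + 4 fR V_g)]/2 = [−32.0 + √(32.0² + 4×32.0×10)]/2 = 8 m/s
Subgeostrophic (V < V_g = 10 m/s), as expected around a low.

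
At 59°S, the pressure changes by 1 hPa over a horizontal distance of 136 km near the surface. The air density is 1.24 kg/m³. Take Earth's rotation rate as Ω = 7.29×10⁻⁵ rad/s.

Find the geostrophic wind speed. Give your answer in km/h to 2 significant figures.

17 km/h

Coriolis parameter at 59°S:
f = 2Ω sin φ = 2 × 7.29×10⁻⁵ × sin 59° = 1.25×10⁻⁴ s⁻¹
Pressure gradient: |∂P/∂n| = 100 Pa / 136000 m = 7.35×10⁻⁴ Pa/m
Geostrophic balance (pressure-gradient force = Coriolis force):
V_g = (1/(fρ)) |∂P/∂n| = 7.35×10⁻⁴ / (1.25×10⁻⁴ × 1.24) = 4.74 m/s
Converting: 4.74 m/s × 3.6 = 17 km/h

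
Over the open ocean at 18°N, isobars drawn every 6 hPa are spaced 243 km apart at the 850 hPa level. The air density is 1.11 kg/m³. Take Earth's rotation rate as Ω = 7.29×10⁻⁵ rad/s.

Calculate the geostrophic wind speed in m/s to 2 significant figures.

Coriolis parameter at 18°N:
f = 2Ω sin φ = 2 × 7.29×10⁻⁵ × sin 18° = 4.51×10⁻⁵ s⁻¹
Pressure gradient: |∂P/∂n| = 600 Pa / 243000 m = 2.47×10⁻³ Pa/m
Geostrophic balance (pressure-gradient force = Coriolis force):
V_g = (1/(fρ)) |∂P/∂n| = 2.47×10⁻³ / (4.51×10⁻⁵ × 1.11) = 49.4 m/s

49 m/s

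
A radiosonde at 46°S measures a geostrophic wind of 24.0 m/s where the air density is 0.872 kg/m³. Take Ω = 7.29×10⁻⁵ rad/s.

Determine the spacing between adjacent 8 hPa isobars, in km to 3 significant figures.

Coriolis parameter at 46°S:
f = 2Ω sin φ = 2 × 7.29×10⁻⁵ × sin 46° = 1.05×10⁻⁴ s⁻¹
Geostrophic balance rearranged: |∂P/∂n| = f ρ V_g
|∂P/∂n| = 1.05×10⁻⁴ × 0.872 × 24.0 = 2.19×10⁻³ Pa/m
Isobar spacing: Δn = ΔP/|∂P/∂n| = 800 Pa / 2.19×10⁻³ Pa/m = 364477 m ≈ 364 km

364 km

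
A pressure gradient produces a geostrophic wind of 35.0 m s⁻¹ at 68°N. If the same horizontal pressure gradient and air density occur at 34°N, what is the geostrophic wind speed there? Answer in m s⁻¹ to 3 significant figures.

With the same pressure gradient and density, V_g ∝ 1/f ∝ 1/sin φ.
V₂ = V₁ · sin φ₁ / sin φ₂ = 35.0 × sin 68° / sin 34°
V₂ = 35.0 × 0.9272/0.5592 = 58.0 m s⁻¹

58.0 m s⁻¹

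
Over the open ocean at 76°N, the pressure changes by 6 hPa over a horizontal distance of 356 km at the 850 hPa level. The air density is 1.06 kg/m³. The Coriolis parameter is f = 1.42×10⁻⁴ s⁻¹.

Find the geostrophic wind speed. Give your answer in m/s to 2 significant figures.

Pressure gradient: |∂P/∂n| = 600 Pa / 356000 m = 1.69×10⁻³ Pa/m
Geostrophic balance (pressure-gradient force = Coriolis force):
V_g = (1/(fρ)) |∂P/∂n| = 1.69×10⁻³ / (1.42×10⁻⁴ × 1.06) = 11.2 m/s

11 m/s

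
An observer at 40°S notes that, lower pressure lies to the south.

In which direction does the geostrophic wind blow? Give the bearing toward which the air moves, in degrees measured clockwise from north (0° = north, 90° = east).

090°

The pressure-gradient force points toward the south (bearing 180°).
Geostrophic balance: in the Southern Hemisphere the Coriolis force deflects motion to the left, so the geostrophic wind blows 90° to the left of the pressure-gradient force (low pressure on the right).
Rotating 180° by 90° counterclockwise gives 090° — the wind blows toward the east.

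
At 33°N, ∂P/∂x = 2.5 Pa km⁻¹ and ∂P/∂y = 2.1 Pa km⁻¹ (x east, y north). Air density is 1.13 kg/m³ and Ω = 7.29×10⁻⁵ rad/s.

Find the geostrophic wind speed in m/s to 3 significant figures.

Coriolis parameter at 33°N:
f = 2Ω sin φ = 2 × 7.29×10⁻⁵ × sin 33° = 7.94×10⁻⁵ s⁻¹
Component geostrophic relations (x east, y north):
u_g = −(1/(fρ)) ∂P/∂y,  v_g = (1/(fρ)) ∂P/∂x
u_g = −(2.1×10⁻³)/(7.94×10⁻⁵ × 1.13) = −23.4 m/s;  v_g = (2.5×10⁻³)/(7.94×10⁻⁵ × 1.13) = 27.9 m/s
|V_g| = √(u_g² + v_g²) = 36.4 m/s

36.4 m/s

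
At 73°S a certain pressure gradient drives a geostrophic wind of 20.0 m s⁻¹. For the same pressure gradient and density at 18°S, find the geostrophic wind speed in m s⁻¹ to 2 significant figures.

With the same pressure gradient and density, V_g ∝ 1/f ∝ 1/sin φ.
V₂ = V₁ · sin φ₁ / sin φ₂ = 20.0 × sin 73° / sin 18°
V₂ = 20.0 × 0.9563/0.3090 = 62 m s⁻¹

62 m s⁻¹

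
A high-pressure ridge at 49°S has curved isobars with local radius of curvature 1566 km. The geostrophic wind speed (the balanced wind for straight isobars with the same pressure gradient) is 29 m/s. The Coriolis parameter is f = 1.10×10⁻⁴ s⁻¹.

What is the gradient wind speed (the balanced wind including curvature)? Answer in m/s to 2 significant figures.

37 m/s

Around a high, pressure-gradient force acts outward with centrifugal, so Coriolis balances both:
fV = (1/ρ)|∂P/∂n| + V²/R  →  V² − fR·V + fR·V_g = 0
With fR = 1.10×10⁻⁴ × 1566×10³ m = 172 m/s:
V = [fR − √((fR)² − 4 fR V_g)]/2 = [172 − √(172² − 4×172×29)]/2 = 36.9 m/s
Supergeostrophic (V > V_g = 29 m/s), as expected around a high.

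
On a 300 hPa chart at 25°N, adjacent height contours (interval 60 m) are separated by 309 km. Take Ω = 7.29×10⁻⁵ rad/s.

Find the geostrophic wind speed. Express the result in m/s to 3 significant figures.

Coriolis parameter at 25°N:
f = 2Ω sin φ = 2 × 7.29×10⁻⁵ × sin 25° = 6.16×10⁻⁵ s⁻¹
Height gradient: |∂Z/∂n| = 60 m / 309000 m = 1.94×10⁻⁴
On a pressure surface, geostrophic balance gives V_g = (g/f)|∂Z/∂n|:
V_g = 9.81 × 1.94×10⁻⁴ / 6.16×10⁻⁵ = 30.9 m/s

30.9 m/s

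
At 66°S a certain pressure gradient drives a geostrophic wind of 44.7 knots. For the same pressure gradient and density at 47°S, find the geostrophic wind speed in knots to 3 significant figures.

55.8 knots

With the same pressure gradient and density, V_g ∝ 1/f ∝ 1/sin φ.
V₂ = V₁ · sin φ₁ / sin φ₂ = 44.7 × sin 66° / sin 47°
V₂ = 44.7 × 0.9135/0.7314 = 55.8 knots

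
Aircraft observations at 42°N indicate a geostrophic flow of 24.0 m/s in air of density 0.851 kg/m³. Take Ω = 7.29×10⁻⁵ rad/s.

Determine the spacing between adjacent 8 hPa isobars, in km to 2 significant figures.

Coriolis parameter at 42°N:
f = 2Ω sin φ = 2 × 7.29×10⁻⁵ × sin 42° = 9.76×10⁻⁵ s⁻¹
Geostrophic balance rearranged: |∂P/∂n| = f ρ V_g
|∂P/∂n| = 9.76×10⁻⁵ × 0.851 × 24.0 = 1.99×10⁻³ Pa/m
Isobar spacing: Δn = ΔP/|∂P/∂n| = 800 Pa / 1.99×10⁻³ Pa/m = 401496 m ≈ 400 km

400 km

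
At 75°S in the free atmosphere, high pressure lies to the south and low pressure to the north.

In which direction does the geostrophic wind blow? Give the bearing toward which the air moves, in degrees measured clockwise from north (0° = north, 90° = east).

270°

The pressure-gradient force points toward the north (bearing 000°).
Geostrophic balance: in the Southern Hemisphere the Coriolis force deflects motion to the left, so the geostrophic wind blows 90° to the left of the pressure-gradient force (low pressure on the right).
Rotating 000° by 90° counterclockwise gives 270° — the wind blows toward the west.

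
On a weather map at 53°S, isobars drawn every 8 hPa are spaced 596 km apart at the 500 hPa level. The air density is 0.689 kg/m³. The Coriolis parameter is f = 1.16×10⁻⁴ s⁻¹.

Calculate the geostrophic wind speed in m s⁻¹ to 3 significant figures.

16.8 m s⁻¹

Pressure gradient: |∂P/∂n| = 800 Pa / 596000 m = 1.34×10⁻³ Pa/m
Geostrophic balance (pressure-gradient force = Coriolis force):
V_g = (1/(fρ)) |∂P/∂n| = 1.34×10⁻³ / (1.16×10⁻⁴ × 0.689) = 16.8 m/s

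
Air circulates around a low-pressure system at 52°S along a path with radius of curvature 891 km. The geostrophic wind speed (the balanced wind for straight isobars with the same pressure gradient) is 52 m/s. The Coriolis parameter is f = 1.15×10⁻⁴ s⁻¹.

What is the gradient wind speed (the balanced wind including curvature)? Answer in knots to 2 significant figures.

74 knots

Around a low, centrifugal force acts outward with Coriolis, so pressure-gradient force balances both:
(1/ρ)|∂P/∂n| = fV + V²/R  →  V² + fR·V − fR·V_g = 0
With fR = 1.15×10⁻⁴ × 891×10³ m = 102 m/s:
V = [−fR + √((fR)² + 4 fR V_g)]/2 = [−102 + √(102² + 4×102×52)]/2 = 37.9 m/s
Subgeostrophic (V < V_g = 52 m/s), as expected around a low.
Converting: 37.9 m/s × 1.944 = 74 knots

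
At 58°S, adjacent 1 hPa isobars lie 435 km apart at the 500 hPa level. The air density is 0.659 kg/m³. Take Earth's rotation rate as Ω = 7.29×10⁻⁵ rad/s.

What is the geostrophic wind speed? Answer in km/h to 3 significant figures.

10.2 km/h

Coriolis parameter at 58°S:
f = 2Ω sin φ = 2 × 7.29×10⁻⁵ × sin 58° = 1.24×10⁻⁴ s⁻¹
Pressure gradient: |∂P/∂n| = 100 Pa / 435000 m = 2.30×10⁻⁴ Pa/m
Geostrophic balance (pressure-gradient force = Coriolis force):
V_g = (1/(fρ)) |∂P/∂n| = 2.30×10⁻⁴ / (1.24×10⁻⁴ × 0.659) = 2.82 m/s
Converting: 2.82 m/s × 3.6 = 10.2 km/h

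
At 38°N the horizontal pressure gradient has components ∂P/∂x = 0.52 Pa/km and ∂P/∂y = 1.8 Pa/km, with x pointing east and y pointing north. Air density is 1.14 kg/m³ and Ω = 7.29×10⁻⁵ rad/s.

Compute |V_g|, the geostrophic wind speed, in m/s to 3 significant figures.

18.3 m/s

Coriolis parameter at 38°N:
f = 2Ω sin φ = 2 × 7.29×10⁻⁵ × sin 38° = 8.98×10⁻⁵ s⁻¹
Component geostrophic relations (x east, y north):
u_g = −(1/(fρ)) ∂P/∂y,  v_g = (1/(fρ)) ∂P/∂x
u_g = −(1.8×10⁻³)/(8.98×10⁻⁵ × 1.14) = −17.6 m/s;  v_g = (0.52×10⁻³)/(8.98×10⁻⁵ × 1.14) = 5.08 m/s
|V_g| = √(u_g² + v_g²) = 18.3 m/s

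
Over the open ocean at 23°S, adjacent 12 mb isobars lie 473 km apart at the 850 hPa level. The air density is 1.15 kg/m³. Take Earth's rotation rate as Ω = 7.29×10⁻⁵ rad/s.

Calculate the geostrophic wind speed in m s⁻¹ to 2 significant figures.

Coriolis parameter at 23°S:
f = 2Ω sin φ = 2 × 7.29×10⁻⁵ × sin 23° = 5.70×10⁻⁵ s⁻¹
Pressure gradient: |∂P/∂n| = 1200 Pa / 473000 m = 2.54×10⁻³ Pa/m
Geostrophic balance (pressure-gradient force = Coriolis force):
V_g = (1/(fρ)) |∂P/∂n| = 2.54×10⁻³ / (5.70×10⁻⁵ × 1.15) = 38.7 m/s

39 m s⁻¹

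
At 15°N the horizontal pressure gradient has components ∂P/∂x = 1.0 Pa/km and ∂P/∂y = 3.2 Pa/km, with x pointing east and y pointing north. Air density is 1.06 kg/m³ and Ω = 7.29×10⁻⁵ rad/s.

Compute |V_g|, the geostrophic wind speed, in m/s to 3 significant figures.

83.8 m/s

Coriolis parameter at 15°N:
f = 2Ω sin φ = 2 × 7.29×10⁻⁵ × sin 15° = 3.77×10⁻⁵ s⁻¹
Component geostrophic relations (x east, y north):
u_g = −(1/(fρ)) ∂P/∂y,  v_g = (1/(fρ)) ∂P/∂x
u_g = −(3.2×10⁻³)/(3.77×10⁻⁵ × 1.06) = −80.0 m/s;  v_g = (1.0×10⁻³)/(3.77×10⁻⁵ × 1.06) = 25.0 m/s
|V_g| = √(u_g² + v_g²) = 83.8 m/s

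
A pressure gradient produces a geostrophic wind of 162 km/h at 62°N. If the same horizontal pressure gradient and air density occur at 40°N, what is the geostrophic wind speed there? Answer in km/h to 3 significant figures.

With the same pressure gradient and density, V_g ∝ 1/f ∝ 1/sin φ.
V₂ = V₁ · sin φ₁ / sin φ₂ = 162 × sin 62° / sin 40°
V₂ = 162 × 0.8829/0.6428 = 223 km/h

223 km/h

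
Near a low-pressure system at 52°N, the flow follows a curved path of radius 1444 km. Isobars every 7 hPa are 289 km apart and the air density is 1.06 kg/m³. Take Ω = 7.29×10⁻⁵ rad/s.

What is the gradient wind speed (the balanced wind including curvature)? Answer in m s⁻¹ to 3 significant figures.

17.9 m s⁻¹

Coriolis parameter at 52°N:
f = 2Ω sin φ = 2 × 7.29×10⁻⁵ × sin 52° = 1.15×10⁻⁴ s⁻¹
Pressure gradient: |∂P/∂n| = 700 Pa / 289000 m = 2.42×10⁻³ Pa/m
Geostrophic speed: V_g = |∂P/∂n|/(fρ) = 2.42×10⁻³/(1.15×10⁻⁴ × 1.06) = 19.9 m/s
Around a low, centrifugal force acts outward with Coriolis, so pressure-gradient force balances both:
(1/ρ)|∂P/∂n| = fV + V²/R  →  V² + fR·V − fR·V_g = 0
With fR = 1.15×10⁻⁴ × 1444×10³ m = 166 m/s:
V = [−fR + √((fR)² + 4 fR V_g)]/2 = [−166 + √(166² + 4×166×19.9)]/2 = 17.9 m/s
Subgeostrophic (V < V_g = 19.9 m/s), as expected around a low.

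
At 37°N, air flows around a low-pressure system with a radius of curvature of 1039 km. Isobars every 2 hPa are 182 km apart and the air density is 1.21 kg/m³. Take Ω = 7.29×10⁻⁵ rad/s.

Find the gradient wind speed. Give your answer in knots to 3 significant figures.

18.2 knots

Coriolis parameter at 37°N:
f = 2Ω sin φ = 2 × 7.29×10⁻⁵ × sin 37° = 8.77×10⁻⁵ s⁻¹
Pressure gradient: |∂P/∂n| = 200 Pa / 182000 m = 1.10×10⁻³ Pa/m
Geostrophic speed: V_g = |∂P/∂n|/(fρ) = 1.10×10⁻³/(8.77×10⁻⁵ × 1.21) = 10.4 m/s
Around a low, centrifugal force acts outward with Coriolis, so pressure-gradient force balances both:
(1/ρ)|∂P/∂n| = fV + V²/R  →  V² + fR·V − fR·V_g = 0
With fR = 8.77×10⁻⁵ × 1039×10³ m = 91.2 m/s:
V = [−fR + √((fR)² + 4 fR V_g)]/2 = [−91.2 + √(91.2² + 4×91.2×10.4)]/2 = 9.38 m/s
Subgeostrophic (V < V_g = 10.4 m/s), as expected around a low.
Converting: 9.38 m/s × 1.944 = 18.2 knots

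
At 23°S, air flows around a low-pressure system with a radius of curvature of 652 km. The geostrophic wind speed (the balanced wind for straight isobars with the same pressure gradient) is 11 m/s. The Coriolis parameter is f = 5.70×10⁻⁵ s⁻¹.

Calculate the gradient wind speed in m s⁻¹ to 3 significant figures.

8.88 m s⁻¹

Around a low, centrifugal force acts outward with Coriolis, so pressure-gradient force balances both:
(1/ρ)|∂P/∂n| = fV + V²/R  →  V² + fR·V − fR·V_g = 0
With fR = 5.70×10⁻⁵ × 652×10³ m = 37.2 m/s:
V = [−fR + √((fR)² + 4 fR V_g)]/2 = [−37.2 + √(37.2² + 4×37.2×11)]/2 = 8.88 m/s
Subgeostrophic (V < V_g = 11 m/s), as expected around a low.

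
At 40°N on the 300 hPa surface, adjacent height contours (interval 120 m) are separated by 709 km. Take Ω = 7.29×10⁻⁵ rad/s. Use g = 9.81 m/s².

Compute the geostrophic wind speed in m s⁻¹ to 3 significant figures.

17.7 m s⁻¹

Coriolis parameter at 40°N:
f = 2Ω sin φ = 2 × 7.29×10⁻⁵ × sin 40° = 9.37×10⁻⁵ s⁻¹
Height gradient: |∂Z/∂n| = 120 m / 709000 m = 1.69×10⁻⁴
On a pressure surface, geostrophic balance gives V_g = (g/f)|∂Z/∂n|:
V_g = 9.81 × 1.69×10⁻⁴ / 9.37×10⁻⁵ = 17.7 m/s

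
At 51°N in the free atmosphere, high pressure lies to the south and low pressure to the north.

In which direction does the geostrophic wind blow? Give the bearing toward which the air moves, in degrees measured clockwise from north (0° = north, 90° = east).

The pressure-gradient force points toward the north (bearing 000°).
Geostrophic balance: in the Northern Hemisphere the Coriolis force deflects motion to the right, so the geostrophic wind blows 90° to the right of the pressure-gradient force (low pressure on the left).
Rotating 000° by 90° clockwise gives 090° — the wind blows toward the east.

090°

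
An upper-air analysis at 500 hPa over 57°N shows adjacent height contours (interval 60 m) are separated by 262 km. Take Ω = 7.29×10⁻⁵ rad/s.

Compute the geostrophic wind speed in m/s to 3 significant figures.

Coriolis parameter at 57°N:
f = 2Ω sin φ = 2 × 7.29×10⁻⁵ × sin 57° = 1.22×10⁻⁴ s⁻¹
Height gradient: |∂Z/∂n| = 60 m / 262000 m = 2.29×10⁻⁴
On a pressure surface, geostrophic balance gives V_g = (g/f)|∂Z/∂n|:
V_g = 9.81 × 2.29×10⁻⁴ / 1.22×10⁻⁴ = 18.4 m/s

18.4 m/s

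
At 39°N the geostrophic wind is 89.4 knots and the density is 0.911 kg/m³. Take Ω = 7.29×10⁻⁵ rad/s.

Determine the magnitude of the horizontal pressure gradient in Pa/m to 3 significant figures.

Coriolis parameter at 39°N:
f = 2Ω sin φ = 2 × 7.29×10⁻⁵ × sin 39° = 9.18×10⁻⁵ s⁻¹
Wind speed in SI: 89.4 knots = 46.0 m/s
Geostrophic balance rearranged: |∂P/∂n| = f ρ V_g
|∂P/∂n| = 9.18×10⁻⁵ × 0.911 × 46.0 = 3.84×10⁻³ Pa/m

3.84×10⁻³ Pa/m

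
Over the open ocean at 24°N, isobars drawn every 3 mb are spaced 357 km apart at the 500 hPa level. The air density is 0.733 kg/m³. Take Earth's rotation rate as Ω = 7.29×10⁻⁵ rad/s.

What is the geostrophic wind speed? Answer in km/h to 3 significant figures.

Coriolis parameter at 24°N:
f = 2Ω sin φ = 2 × 7.29×10⁻⁵ × sin 24° = 5.93×10⁻⁵ s⁻¹
Pressure gradient: |∂P/∂n| = 300 Pa / 357000 m = 8.40×10⁻⁴ Pa/m
Geostrophic balance (pressure-gradient force = Coriolis force):
V_g = (1/(fρ)) |∂P/∂n| = 8.40×10⁻⁴ / (5.93×10⁻⁵ × 0.733) = 19.3 m/s
Converting: 19.3 m/s × 3.6 = 69.6 km/h

69.6 km/h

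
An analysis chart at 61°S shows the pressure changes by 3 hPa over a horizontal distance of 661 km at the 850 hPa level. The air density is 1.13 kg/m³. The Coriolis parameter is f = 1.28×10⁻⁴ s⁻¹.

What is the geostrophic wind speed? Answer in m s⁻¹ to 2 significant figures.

3.1 m s⁻¹

Pressure gradient: |∂P/∂n| = 300 Pa / 661000 m = 4.54×10⁻⁴ Pa/m
Geostrophic balance (pressure-gradient force = Coriolis force):
V_g = (1/(fρ)) |∂P/∂n| = 4.54×10⁻⁴ / (1.28×10⁻⁴ × 1.13) = 3.14 m/s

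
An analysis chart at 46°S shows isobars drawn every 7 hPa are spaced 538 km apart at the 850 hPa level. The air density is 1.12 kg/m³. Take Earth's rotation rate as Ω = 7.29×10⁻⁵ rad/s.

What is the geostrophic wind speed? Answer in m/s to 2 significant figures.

11 m/s

Coriolis parameter at 46°S:
f = 2Ω sin φ = 2 × 7.29×10⁻⁵ × sin 46° = 1.05×10⁻⁴ s⁻¹
Pressure gradient: |∂P/∂n| = 700 Pa / 538000 m = 1.30×10⁻³ Pa/m
Geostrophic balance (pressure-gradient force = Coriolis force):
V_g = (1/(fρ)) |∂P/∂n| = 1.30×10⁻³ / (1.05×10⁻⁴ × 1.12) = 11.1 m/s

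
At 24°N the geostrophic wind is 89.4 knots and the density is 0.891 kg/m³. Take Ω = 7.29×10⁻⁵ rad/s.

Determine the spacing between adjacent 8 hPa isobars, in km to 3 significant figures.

329 km

Coriolis parameter at 24°N:
f = 2Ω sin φ = 2 × 7.29×10⁻⁵ × sin 24° = 5.93×10⁻⁵ s⁻¹
Wind speed in SI: 89.4 knots = 46.0 m/s
Geostrophic balance rearranged: |∂P/∂n| = f ρ V_g
|∂P/∂n| = 5.93×10⁻⁵ × 0.891 × 46.0 = 2.43×10⁻³ Pa/m
Isobar spacing: Δn = ΔP/|∂P/∂n| = 800 Pa / 2.43×10⁻³ Pa/m = 329205 m ≈ 329 km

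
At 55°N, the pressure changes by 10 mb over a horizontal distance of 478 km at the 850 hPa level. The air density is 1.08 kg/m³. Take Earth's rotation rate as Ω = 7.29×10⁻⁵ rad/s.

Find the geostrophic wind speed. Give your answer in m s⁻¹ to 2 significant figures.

16 m s⁻¹

Coriolis parameter at 55°N:
f = 2Ω sin φ = 2 × 7.29×10⁻⁵ × sin 55° = 1.19×10⁻⁴ s⁻¹
Pressure gradient: |∂P/∂n| = 1000 Pa / 478000 m = 2.09×10⁻³ Pa/m
Geostrophic balance (pressure-gradient force = Coriolis force):
V_g = (1/(fρ)) |∂P/∂n| = 2.09×10⁻³ / (1.19×10⁻⁴ × 1.08) = 16.2 m/s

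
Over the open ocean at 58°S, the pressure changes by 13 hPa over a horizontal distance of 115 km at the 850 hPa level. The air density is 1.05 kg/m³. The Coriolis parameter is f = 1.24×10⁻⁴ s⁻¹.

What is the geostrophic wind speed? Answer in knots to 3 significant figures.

169 knots

Pressure gradient: |∂P/∂n| = 1300 Pa / 115000 m = 1.13×10⁻² Pa/m
Geostrophic balance (pressure-gradient force = Coriolis force):
V_g = (1/(fρ)) |∂P/∂n| = 1.13×10⁻² / (1.24×10⁻⁴ × 1.05) = 86.8 m/s
Converting: 86.8 m/s × 1.944 = 169 knots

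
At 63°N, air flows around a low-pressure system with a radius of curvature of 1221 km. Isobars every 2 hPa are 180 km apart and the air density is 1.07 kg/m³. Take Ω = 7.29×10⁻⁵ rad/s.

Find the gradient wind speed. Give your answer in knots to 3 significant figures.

14.8 knots

Coriolis parameter at 63°N:
f = 2Ω sin φ = 2 × 7.29×10⁻⁵ × sin 63° = 1.30×10⁻⁴ s⁻¹
Pressure gradient: |∂P/∂n| = 200 Pa / 180000 m = 1.11×10⁻³ Pa/m
Geostrophic speed: V_g = |∂P/∂n|/(fρ) = 1.11×10⁻³/(1.30×10⁻⁴ × 1.07) = 7.99 m/s
Around a low, centrifugal force acts outward with Coriolis, so pressure-gradient force balances both:
(1/ρ)|∂P/∂n| = fV + V²/R  →  V² + fR·V − fR·V_g = 0
With fR = 1.30×10⁻⁴ × 1221×10³ m = 159 m/s:
V = [−fR + √((fR)² + 4 fR V_g)]/2 = [−159 + √(159² + 4×159×7.99)]/2 = 7.63 m/s
Subgeostrophic (V < V_g = 7.99 m/s), as expected around a low.
Converting: 7.63 m/s × 1.944 = 14.8 knots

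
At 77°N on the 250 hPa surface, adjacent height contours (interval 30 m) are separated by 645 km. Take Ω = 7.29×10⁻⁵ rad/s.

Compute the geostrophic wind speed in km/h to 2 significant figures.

12 km/h

Coriolis parameter at 77°N:
f = 2Ω sin φ = 2 × 7.29×10⁻⁵ × sin 77° = 1.42×10⁻⁴ s⁻¹
Height gradient: |∂Z/∂n| = 30 m / 645000 m = 4.65×10⁻⁵
On a pressure surface, geostrophic balance gives V_g = (g/f)|∂Z/∂n|:
V_g = 9.81 × 4.65×10⁻⁵ / 1.42×10⁻⁴ = 3.21 m/s
Converting: 3.21 m/s × 3.6 = 12 km/h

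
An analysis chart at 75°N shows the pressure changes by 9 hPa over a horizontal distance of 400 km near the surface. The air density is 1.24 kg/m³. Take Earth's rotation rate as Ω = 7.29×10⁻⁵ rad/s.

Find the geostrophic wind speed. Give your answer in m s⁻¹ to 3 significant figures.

Coriolis parameter at 75°N:
f = 2Ω sin φ = 2 × 7.29×10⁻⁵ × sin 75° = 1.41×10⁻⁴ s⁻¹
Pressure gradient: |∂P/∂n| = 900 Pa / 400000 m = 2.25×10⁻³ Pa/m
Geostrophic balance (pressure-gradient force = Coriolis force):
V_g = (1/(fρ)) |∂P/∂n| = 2.25×10⁻³ / (1.41×10⁻⁴ × 1.24) = 12.9 m/s

12.9 m s⁻¹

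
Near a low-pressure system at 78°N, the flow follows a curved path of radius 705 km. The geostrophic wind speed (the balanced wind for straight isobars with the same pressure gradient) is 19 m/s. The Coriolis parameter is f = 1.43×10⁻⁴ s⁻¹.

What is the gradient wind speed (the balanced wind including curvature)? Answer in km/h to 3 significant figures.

Around a low, centrifugal force acts outward with Coriolis, so pressure-gradient force balances both:
(1/ρ)|∂P/∂n| = fV + V²/R  →  V² + fR·V − fR·V_g = 0
With fR = 1.43×10⁻⁴ × 705×10³ m = 101 m/s:
V = [−fR + √((fR)² + 4 fR V_g)]/2 = [−101 + √(101² + 4×101×19)]/2 = 16.3 m/s
Subgeostrophic (V < V_g = 19 m/s), as expected around a low.
Converting: 16.3 m/s × 3.6 = 58.9 km/h

58.9 km/h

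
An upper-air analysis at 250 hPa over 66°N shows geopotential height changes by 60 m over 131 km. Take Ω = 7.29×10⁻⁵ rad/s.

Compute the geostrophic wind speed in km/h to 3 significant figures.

121 km/h

Coriolis parameter at 66°N:
f = 2Ω sin φ = 2 × 7.29×10⁻⁵ × sin 66° = 1.33×10⁻⁴ s⁻¹
Height gradient: |∂Z/∂n| = 60 m / 131000 m = 4.58×10⁻⁴
On a pressure surface, geostrophic balance gives V_g = (g/f)|∂Z/∂n|:
V_g = 9.81 × 4.58×10⁻⁴ / 1.33×10⁻⁴ = 33.7 m/s
Converting: 33.7 m/s × 3.6 = 121 km/h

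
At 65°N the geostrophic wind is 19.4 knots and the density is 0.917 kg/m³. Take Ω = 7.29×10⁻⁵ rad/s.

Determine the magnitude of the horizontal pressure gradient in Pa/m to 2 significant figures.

1.2×10⁻³ Pa/m

Coriolis parameter at 65°N:
f = 2Ω sin φ = 2 × 7.29×10⁻⁵ × sin 65° = 1.32×10⁻⁴ s⁻¹
Wind speed in SI: 19.4 knots = 9.98 m/s
Geostrophic balance rearranged: |∂P/∂n| = f ρ V_g
|∂P/∂n| = 1.32×10⁻⁴ × 0.917 × 9.98 = 1.21×10⁻³ Pa/m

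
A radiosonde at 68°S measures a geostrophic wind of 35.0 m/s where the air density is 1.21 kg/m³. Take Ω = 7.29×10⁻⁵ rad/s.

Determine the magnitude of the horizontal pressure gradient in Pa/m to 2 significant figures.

Coriolis parameter at 68°S:
f = 2Ω sin φ = 2 × 7.29×10⁻⁵ × sin 68° = 1.35×10⁻⁴ s⁻¹
Geostrophic balance rearranged: |∂P/∂n| = f ρ V_g
|∂P/∂n| = 1.35×10⁻⁴ × 1.21 × 35.0 = 5.73×10⁻³ Pa/m

5.7×10⁻³ Pa/m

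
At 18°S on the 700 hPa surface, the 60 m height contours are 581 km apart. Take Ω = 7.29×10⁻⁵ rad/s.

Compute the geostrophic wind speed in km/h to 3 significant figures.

Coriolis parameter at 18°S:
f = 2Ω sin φ = 2 × 7.29×10⁻⁵ × sin 18° = 4.51×10⁻⁵ s⁻¹
Height gradient: |∂Z/∂n| = 60 m / 581000 m = 1.03×10⁻⁴
On a pressure surface, geostrophic balance gives V_g = (g/f)|∂Z/∂n|:
V_g = 9.81 × 1.03×10⁻⁴ / 4.51×10⁻⁵ = 22.5 m/s
Converting: 22.5 m/s × 3.6 = 80.9 km/h

80.9 km/h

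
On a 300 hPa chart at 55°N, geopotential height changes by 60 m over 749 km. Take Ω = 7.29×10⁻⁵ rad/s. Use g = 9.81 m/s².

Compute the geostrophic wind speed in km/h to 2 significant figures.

24 km/h

Coriolis parameter at 55°N:
f = 2Ω sin φ = 2 × 7.29×10⁻⁵ × sin 55° = 1.19×10⁻⁴ s⁻¹
Height gradient: |∂Z/∂n| = 60 m / 749000 m = 8.01×10⁻⁵
On a pressure surface, geostrophic balance gives V_g = (g/f)|∂Z/∂n|:
V_g = 9.81 × 8.01×10⁻⁵ / 1.19×10⁻⁴ = 6.58 m/s
Converting: 6.58 m/s × 3.6 = 24 km/h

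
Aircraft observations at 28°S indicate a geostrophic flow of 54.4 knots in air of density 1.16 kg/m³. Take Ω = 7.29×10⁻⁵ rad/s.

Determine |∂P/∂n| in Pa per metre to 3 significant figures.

2.22×10⁻³ Pa/m

Coriolis parameter at 28°S:
f = 2Ω sin φ = 2 × 7.29×10⁻⁵ × sin 28° = 6.84×10⁻⁵ s⁻¹
Wind speed in SI: 54.4 knots = 28.0 m/s
Geostrophic balance rearranged: |∂P/∂n| = f ρ V_g
|∂P/∂n| = 6.84×10⁻⁵ × 1.16 × 28.0 = 2.22×10⁻³ Pa/m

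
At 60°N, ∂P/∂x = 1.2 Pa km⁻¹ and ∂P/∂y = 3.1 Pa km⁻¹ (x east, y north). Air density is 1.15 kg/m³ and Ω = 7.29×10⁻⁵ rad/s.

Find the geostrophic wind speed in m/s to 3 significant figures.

22.9 m/s

Coriolis parameter at 60°N:
f = 2Ω sin φ = 2 × 7.29×10⁻⁵ × sin 60° = 1.26×10⁻⁴ s⁻¹
Component geostrophic relations (x east, y north):
u_g = −(1/(fρ)) ∂P/∂y,  v_g = (1/(fρ)) ∂P/∂x
u_g = −(3.1×10⁻³)/(1.26×10⁻⁴ × 1.15) = −21.3 m/s;  v_g = (1.2×10⁻³)/(1.26×10⁻⁴ × 1.15) = 8.26 m/s
|V_g| = √(u_g² + v_g²) = 22.9 m/s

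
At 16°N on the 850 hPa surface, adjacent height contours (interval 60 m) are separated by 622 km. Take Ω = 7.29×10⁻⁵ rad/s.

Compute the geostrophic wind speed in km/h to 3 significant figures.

84.8 km/h

Coriolis parameter at 16°N:
f = 2Ω sin φ = 2 × 7.29×10⁻⁵ × sin 16° = 4.02×10⁻⁵ s⁻¹
Height gradient: |∂Z/∂n| = 60 m / 622000 m = 9.65×10⁻⁵
On a pressure surface, geostrophic balance gives V_g = (g/f)|∂Z/∂n|:
V_g = 9.81 × 9.65×10⁻⁵ / 4.02×10⁻⁵ = 23.5 m/s
Converting: 23.5 m/s × 3.6 = 84.8 km/h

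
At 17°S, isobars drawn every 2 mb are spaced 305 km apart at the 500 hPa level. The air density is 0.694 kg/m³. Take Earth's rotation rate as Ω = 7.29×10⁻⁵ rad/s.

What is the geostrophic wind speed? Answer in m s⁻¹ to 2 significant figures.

22 m s⁻¹

Coriolis parameter at 17°S:
f = 2Ω sin φ = 2 × 7.29×10⁻⁵ × sin 17° = 4.26×10⁻⁵ s⁻¹
Pressure gradient: |∂P/∂n| = 200 Pa / 305000 m = 6.56×10⁻⁴ Pa/m
Geostrophic balance (pressure-gradient force = Coriolis force):
V_g = (1/(fρ)) |∂P/∂n| = 6.56×10⁻⁴ / (4.26×10⁻⁵ × 0.694) = 22.2 m/s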